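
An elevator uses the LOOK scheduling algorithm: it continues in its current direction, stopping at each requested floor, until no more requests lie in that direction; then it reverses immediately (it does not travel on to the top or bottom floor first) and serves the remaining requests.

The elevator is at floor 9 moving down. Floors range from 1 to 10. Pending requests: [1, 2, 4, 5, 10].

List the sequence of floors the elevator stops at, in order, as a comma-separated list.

Answer: 5, 4, 2, 1, 10

Derivation:
Current: 9, moving DOWN
Serve below first (descending): [5, 4, 2, 1]
Then reverse, serve above (ascending): [10]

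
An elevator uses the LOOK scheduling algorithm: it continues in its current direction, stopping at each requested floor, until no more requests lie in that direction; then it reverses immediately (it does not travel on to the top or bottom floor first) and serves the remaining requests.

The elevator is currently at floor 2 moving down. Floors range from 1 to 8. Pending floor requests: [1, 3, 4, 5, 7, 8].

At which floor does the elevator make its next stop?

Current floor: 2, direction: down
Requests above: [3, 4, 5, 7, 8]
Requests below: [1]
Moving down and requests lie below → nearest below is max([1]) = 1

Answer: 1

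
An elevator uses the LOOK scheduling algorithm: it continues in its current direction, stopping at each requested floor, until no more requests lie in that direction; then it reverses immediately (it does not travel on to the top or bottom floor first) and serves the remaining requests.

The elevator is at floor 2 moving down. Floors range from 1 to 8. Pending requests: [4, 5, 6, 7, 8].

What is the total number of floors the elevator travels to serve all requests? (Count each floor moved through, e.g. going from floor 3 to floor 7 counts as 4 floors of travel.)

Start at floor 2 moving down, LOOK stop order: [4, 5, 6, 7, 8]
  2 → 4: |4-2| = 2, total = 2
  4 → 5: |5-4| = 1, total = 3
  5 → 6: |6-5| = 1, total = 4
  6 → 7: |7-6| = 1, total = 5
  7 → 8: |8-7| = 1, total = 6

Answer: 6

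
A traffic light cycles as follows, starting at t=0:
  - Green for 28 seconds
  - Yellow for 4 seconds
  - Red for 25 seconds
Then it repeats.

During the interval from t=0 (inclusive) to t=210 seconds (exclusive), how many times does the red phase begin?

Cycle = 28+4+25 = 57s
red phase starts at t = k*57 + 32 for k=0,1,2,...
Need k*57+32 < 210 → k < 3.123
k ∈ {0, ..., 3} → 4 starts

Answer: 4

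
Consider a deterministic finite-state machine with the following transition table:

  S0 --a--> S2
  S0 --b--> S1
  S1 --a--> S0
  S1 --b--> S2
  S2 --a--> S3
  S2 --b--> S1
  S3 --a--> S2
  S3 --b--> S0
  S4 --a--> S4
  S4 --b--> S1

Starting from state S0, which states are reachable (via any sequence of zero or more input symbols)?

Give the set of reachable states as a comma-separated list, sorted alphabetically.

Answer: S0, S1, S2, S3

Derivation:
BFS from S0:
  visit S0: S0--a-->S2 (new), S0--b-->S1 (new)
  visit S2: S2--a-->S3 (new), S2--b-->S1 (seen)
  visit S1: S1--a-->S0 (seen), S1--b-->S2 (seen)
  visit S3: S3--a-->S2 (seen), S3--b-->S0 (seen)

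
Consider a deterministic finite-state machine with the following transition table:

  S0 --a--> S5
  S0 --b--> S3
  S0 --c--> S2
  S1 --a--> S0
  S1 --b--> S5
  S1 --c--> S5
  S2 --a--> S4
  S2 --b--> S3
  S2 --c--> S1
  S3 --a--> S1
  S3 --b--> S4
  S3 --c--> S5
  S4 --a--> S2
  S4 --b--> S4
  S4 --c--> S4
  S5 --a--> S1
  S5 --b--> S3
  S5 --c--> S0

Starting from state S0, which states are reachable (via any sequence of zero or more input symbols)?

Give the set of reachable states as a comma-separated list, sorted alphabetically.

BFS from S0:
  visit S0: S0--a-->S5 (new), S0--b-->S3 (new), S0--c-->S2 (new)
  visit S5: S5--a-->S1 (new), S5--b-->S3 (seen), S5--c-->S0 (seen)
  visit S3: S3--a-->S1 (seen), S3--b-->S4 (new), S3--c-->S5 (seen)
  visit S2: S2--a-->S4 (seen), S2--b-->S3 (seen), S2--c-->S1 (seen)
  visit S1: S1--a-->S0 (seen), S1--b-->S5 (seen), S1--c-->S5 (seen)
  visit S4: S4--a-->S2 (seen), S4--b-->S4 (seen), S4--c-->S4 (seen)

Answer: S0, S1, S2, S3, S4, S5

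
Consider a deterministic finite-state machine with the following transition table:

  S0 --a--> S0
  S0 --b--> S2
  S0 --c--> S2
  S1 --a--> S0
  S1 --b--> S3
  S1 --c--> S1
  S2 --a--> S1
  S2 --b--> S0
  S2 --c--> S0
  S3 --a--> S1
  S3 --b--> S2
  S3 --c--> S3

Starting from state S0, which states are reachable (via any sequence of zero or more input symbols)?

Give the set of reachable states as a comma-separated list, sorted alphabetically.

Answer: S0, S1, S2, S3

Derivation:
BFS from S0:
  visit S0: S0--a-->S0 (seen), S0--b-->S2 (new), S0--c-->S2 (seen)
  visit S2: S2--a-->S1 (new), S2--b-->S0 (seen), S2--c-->S0 (seen)
  visit S1: S1--a-->S0 (seen), S1--b-->S3 (new), S1--c-->S1 (seen)
  visit S3: S3--a-->S1 (seen), S3--b-->S2 (seen), S3--c-->S3 (seen)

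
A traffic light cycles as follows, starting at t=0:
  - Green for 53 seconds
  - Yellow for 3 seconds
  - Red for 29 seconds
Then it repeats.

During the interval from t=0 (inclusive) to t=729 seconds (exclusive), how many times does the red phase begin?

Cycle = 53+3+29 = 85s
red phase starts at t = k*85 + 56 for k=0,1,2,...
Need k*85+56 < 729 → k < 7.918
k ∈ {0, ..., 7} → 8 starts

Answer: 8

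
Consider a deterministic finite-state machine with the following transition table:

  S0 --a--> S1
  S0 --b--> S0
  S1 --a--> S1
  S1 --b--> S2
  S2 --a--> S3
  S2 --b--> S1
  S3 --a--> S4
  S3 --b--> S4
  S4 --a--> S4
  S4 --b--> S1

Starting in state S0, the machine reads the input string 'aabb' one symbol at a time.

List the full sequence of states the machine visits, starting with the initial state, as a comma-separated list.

Answer: S0, S1, S1, S2, S1

Derivation:
Start: S0
  read 'a': S0 --a--> S1
  read 'a': S1 --a--> S1
  read 'b': S1 --b--> S2
  read 'b': S2 --b--> S1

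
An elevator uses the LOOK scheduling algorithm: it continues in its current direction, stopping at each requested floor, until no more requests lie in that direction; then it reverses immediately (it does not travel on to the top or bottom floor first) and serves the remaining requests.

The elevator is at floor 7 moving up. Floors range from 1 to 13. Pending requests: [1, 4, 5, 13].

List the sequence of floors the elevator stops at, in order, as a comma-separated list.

Answer: 13, 5, 4, 1

Derivation:
Current: 7, moving UP
Serve above first (ascending): [13]
Then reverse, serve below (descending): [5, 4, 1]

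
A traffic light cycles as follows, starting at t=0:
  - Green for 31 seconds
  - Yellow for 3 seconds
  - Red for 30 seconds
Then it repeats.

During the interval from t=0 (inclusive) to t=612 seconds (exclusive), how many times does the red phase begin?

Answer: 10

Derivation:
Cycle = 31+3+30 = 64s
red phase starts at t = k*64 + 34 for k=0,1,2,...
Need k*64+34 < 612 → k < 9.031
k ∈ {0, ..., 9} → 10 starts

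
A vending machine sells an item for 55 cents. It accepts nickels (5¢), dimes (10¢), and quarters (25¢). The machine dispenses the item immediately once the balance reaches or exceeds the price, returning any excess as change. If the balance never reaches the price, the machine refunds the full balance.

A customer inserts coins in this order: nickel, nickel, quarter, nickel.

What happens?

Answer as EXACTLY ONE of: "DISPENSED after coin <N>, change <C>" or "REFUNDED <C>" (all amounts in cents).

Answer: REFUNDED 40

Derivation:
Price: 55¢
Coin 1 (nickel, 5¢): balance = 5¢
Coin 2 (nickel, 5¢): balance = 10¢
Coin 3 (quarter, 25¢): balance = 35¢
Coin 4 (nickel, 5¢): balance = 40¢
All coins inserted, balance 40¢ < price 55¢ → REFUND 40¢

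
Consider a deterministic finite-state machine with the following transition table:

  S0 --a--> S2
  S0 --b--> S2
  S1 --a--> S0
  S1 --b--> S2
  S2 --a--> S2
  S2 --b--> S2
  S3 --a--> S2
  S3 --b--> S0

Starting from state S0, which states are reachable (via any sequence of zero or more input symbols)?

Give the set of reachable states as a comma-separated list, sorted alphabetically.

Answer: S0, S2

Derivation:
BFS from S0:
  visit S0: S0--a-->S2 (new), S0--b-->S2 (seen)
  visit S2: S2--a-->S2 (seen), S2--b-->S2 (seen)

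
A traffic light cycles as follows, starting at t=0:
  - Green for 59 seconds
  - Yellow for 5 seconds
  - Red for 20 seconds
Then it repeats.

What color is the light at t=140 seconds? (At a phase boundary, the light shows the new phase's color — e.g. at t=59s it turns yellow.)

Answer: green

Derivation:
Cycle length = 59 + 5 + 20 = 84s
t = 140, phase_t = 140 mod 84 = 56
56 < 59 (green end) → GREEN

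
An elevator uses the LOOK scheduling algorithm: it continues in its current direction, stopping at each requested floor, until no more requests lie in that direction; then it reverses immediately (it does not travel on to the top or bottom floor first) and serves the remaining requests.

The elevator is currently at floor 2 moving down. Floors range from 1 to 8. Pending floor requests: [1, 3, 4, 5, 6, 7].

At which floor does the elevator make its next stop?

Current floor: 2, direction: down
Requests above: [3, 4, 5, 6, 7]
Requests below: [1]
Moving down and requests lie below → nearest below is max([1]) = 1

Answer: 1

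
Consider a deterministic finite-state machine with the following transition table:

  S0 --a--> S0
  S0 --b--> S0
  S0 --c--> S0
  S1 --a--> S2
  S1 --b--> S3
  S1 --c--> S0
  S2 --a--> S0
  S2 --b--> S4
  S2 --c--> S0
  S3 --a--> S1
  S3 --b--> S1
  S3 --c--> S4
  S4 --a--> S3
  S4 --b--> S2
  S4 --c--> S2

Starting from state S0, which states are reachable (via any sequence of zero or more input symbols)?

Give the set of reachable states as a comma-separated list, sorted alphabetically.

BFS from S0:
  visit S0: S0--a-->S0 (seen), S0--b-->S0 (seen), S0--c-->S0 (seen)

Answer: S0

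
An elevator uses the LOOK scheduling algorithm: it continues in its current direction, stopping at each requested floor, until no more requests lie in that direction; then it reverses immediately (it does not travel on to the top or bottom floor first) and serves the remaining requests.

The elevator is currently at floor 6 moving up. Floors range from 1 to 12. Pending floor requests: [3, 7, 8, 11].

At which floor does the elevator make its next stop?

Current floor: 6, direction: up
Requests above: [7, 8, 11]
Requests below: [3]
Moving up and requests lie above → nearest above is min([7, 8, 11]) = 7

Answer: 7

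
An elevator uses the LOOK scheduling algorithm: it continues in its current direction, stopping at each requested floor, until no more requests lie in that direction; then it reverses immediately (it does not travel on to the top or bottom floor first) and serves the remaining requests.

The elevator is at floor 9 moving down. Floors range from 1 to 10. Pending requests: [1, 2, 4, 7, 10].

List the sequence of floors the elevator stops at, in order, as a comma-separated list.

Current: 9, moving DOWN
Serve below first (descending): [7, 4, 2, 1]
Then reverse, serve above (ascending): [10]

Answer: 7, 4, 2, 1, 10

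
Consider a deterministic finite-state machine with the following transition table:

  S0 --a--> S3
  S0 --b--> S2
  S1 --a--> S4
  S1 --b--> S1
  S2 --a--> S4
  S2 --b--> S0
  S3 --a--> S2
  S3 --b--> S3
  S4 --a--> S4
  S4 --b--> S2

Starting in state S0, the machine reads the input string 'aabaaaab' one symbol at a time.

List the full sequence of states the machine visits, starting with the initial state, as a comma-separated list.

Start: S0
  read 'a': S0 --a--> S3
  read 'a': S3 --a--> S2
  read 'b': S2 --b--> S0
  read 'a': S0 --a--> S3
  read 'a': S3 --a--> S2
  read 'a': S2 --a--> S4
  read 'a': S4 --a--> S4
  read 'b': S4 --b--> S2

Answer: S0, S3, S2, S0, S3, S2, S4, S4, S2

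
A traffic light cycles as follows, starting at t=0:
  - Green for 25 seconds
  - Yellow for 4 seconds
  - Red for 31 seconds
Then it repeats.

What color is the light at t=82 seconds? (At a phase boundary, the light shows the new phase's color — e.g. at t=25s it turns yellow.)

Cycle length = 25 + 4 + 31 = 60s
t = 82, phase_t = 82 mod 60 = 22
22 < 25 (green end) → GREEN

Answer: green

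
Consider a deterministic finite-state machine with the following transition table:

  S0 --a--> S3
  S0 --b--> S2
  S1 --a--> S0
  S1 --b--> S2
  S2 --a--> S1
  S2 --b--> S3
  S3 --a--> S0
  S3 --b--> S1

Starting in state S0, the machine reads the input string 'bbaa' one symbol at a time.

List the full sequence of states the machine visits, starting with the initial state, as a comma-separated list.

Answer: S0, S2, S3, S0, S3

Derivation:
Start: S0
  read 'b': S0 --b--> S2
  read 'b': S2 --b--> S3
  read 'a': S3 --a--> S0
  read 'a': S0 --a--> S3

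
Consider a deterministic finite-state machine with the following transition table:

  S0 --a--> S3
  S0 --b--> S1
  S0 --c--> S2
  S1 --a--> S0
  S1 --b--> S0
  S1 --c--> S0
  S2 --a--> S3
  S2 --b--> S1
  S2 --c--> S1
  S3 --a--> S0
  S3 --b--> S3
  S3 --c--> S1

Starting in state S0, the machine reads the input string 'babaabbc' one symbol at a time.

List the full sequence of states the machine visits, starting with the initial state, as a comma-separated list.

Answer: S0, S1, S0, S1, S0, S3, S3, S3, S1

Derivation:
Start: S0
  read 'b': S0 --b--> S1
  read 'a': S1 --a--> S0
  read 'b': S0 --b--> S1
  read 'a': S1 --a--> S0
  read 'a': S0 --a--> S3
  read 'b': S3 --b--> S3
  read 'b': S3 --b--> S3
  read 'c': S3 --c--> S1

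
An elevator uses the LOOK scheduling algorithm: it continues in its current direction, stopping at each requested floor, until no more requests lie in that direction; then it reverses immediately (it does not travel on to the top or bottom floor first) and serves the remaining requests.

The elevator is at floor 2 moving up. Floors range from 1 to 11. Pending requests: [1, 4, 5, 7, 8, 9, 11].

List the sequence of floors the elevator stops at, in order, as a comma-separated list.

Current: 2, moving UP
Serve above first (ascending): [4, 5, 7, 8, 9, 11]
Then reverse, serve below (descending): [1]

Answer: 4, 5, 7, 8, 9, 11, 1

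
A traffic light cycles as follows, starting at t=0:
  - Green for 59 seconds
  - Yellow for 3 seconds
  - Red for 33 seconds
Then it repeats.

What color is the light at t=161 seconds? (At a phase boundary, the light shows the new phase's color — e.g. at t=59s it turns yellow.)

Cycle length = 59 + 3 + 33 = 95s
t = 161, phase_t = 161 mod 95 = 66
66 >= 62 → RED

Answer: red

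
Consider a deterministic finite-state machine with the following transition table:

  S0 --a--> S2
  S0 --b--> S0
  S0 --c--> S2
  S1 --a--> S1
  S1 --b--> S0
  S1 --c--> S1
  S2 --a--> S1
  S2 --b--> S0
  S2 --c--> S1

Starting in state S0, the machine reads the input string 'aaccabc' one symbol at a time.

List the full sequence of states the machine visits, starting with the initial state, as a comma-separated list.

Answer: S0, S2, S1, S1, S1, S1, S0, S2

Derivation:
Start: S0
  read 'a': S0 --a--> S2
  read 'a': S2 --a--> S1
  read 'c': S1 --c--> S1
  read 'c': S1 --c--> S1
  read 'a': S1 --a--> S1
  read 'b': S1 --b--> S0
  read 'c': S0 --c--> S2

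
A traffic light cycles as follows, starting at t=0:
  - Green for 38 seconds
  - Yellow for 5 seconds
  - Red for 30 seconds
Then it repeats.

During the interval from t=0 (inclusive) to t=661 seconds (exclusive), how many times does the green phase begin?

Cycle = 38+5+30 = 73s
green phase starts at t = k*73 + 0 for k=0,1,2,...
Need k*73+0 < 661 → k < 9.055
k ∈ {0, ..., 9} → 10 starts

Answer: 10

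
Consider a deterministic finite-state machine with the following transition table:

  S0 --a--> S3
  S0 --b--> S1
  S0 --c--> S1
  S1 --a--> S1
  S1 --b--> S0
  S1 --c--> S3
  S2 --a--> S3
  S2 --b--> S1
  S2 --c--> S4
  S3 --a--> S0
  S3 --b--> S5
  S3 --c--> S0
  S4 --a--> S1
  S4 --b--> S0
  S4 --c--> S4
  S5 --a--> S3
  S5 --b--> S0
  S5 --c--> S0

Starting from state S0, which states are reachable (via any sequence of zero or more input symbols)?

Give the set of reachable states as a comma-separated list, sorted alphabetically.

Answer: S0, S1, S3, S5

Derivation:
BFS from S0:
  visit S0: S0--a-->S3 (new), S0--b-->S1 (new), S0--c-->S1 (seen)
  visit S3: S3--a-->S0 (seen), S3--b-->S5 (new), S3--c-->S0 (seen)
  visit S1: S1--a-->S1 (seen), S1--b-->S0 (seen), S1--c-->S3 (seen)
  visit S5: S5--a-->S3 (seen), S5--b-->S0 (seen), S5--c-->S0 (seen)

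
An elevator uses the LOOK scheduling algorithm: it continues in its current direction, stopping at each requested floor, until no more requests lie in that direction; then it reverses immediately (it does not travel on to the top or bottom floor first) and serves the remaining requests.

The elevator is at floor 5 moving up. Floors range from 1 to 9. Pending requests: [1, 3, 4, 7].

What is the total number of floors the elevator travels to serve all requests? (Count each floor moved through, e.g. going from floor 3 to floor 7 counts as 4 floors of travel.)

Answer: 8

Derivation:
Start at floor 5 moving up, LOOK stop order: [7, 4, 3, 1]
  5 → 7: |7-5| = 2, total = 2
  7 → 4: |4-7| = 3, total = 5
  4 → 3: |3-4| = 1, total = 6
  3 → 1: |1-3| = 2, total = 8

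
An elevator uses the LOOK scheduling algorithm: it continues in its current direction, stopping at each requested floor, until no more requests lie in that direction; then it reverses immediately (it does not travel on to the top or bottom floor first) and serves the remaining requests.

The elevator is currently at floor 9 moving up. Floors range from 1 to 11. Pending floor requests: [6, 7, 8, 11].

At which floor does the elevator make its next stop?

Current floor: 9, direction: up
Requests above: [11]
Requests below: [6, 7, 8]
Moving up and requests lie above → nearest above is min([11]) = 11

Answer: 11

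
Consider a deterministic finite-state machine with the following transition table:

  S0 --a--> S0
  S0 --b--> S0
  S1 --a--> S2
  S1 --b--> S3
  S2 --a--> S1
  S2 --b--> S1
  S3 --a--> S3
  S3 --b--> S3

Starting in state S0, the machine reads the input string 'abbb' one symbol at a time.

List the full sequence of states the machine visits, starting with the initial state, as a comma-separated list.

Answer: S0, S0, S0, S0, S0

Derivation:
Start: S0
  read 'a': S0 --a--> S0
  read 'b': S0 --b--> S0
  read 'b': S0 --b--> S0
  read 'b': S0 --b--> S0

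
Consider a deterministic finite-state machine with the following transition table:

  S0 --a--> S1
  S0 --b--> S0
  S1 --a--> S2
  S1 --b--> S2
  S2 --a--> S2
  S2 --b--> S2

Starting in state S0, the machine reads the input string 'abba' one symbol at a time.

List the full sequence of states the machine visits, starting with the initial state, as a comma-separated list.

Start: S0
  read 'a': S0 --a--> S1
  read 'b': S1 --b--> S2
  read 'b': S2 --b--> S2
  read 'a': S2 --a--> S2

Answer: S0, S1, S2, S2, S2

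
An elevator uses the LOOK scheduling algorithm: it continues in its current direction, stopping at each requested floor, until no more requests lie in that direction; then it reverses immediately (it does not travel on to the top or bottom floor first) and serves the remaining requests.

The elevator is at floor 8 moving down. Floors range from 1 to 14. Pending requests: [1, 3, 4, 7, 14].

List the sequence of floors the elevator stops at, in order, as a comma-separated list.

Answer: 7, 4, 3, 1, 14

Derivation:
Current: 8, moving DOWN
Serve below first (descending): [7, 4, 3, 1]
Then reverse, serve above (ascending): [14]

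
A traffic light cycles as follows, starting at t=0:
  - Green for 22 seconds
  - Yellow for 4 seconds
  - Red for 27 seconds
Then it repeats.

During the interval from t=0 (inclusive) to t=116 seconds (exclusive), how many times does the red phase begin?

Cycle = 22+4+27 = 53s
red phase starts at t = k*53 + 26 for k=0,1,2,...
Need k*53+26 < 116 → k < 1.698
k ∈ {0, ..., 1} → 2 starts

Answer: 2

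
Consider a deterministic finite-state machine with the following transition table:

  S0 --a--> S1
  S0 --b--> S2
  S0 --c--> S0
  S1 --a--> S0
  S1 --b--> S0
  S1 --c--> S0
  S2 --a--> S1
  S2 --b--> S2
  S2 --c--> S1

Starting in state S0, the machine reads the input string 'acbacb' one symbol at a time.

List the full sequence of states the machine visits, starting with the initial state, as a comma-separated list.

Answer: S0, S1, S0, S2, S1, S0, S2

Derivation:
Start: S0
  read 'a': S0 --a--> S1
  read 'c': S1 --c--> S0
  read 'b': S0 --b--> S2
  read 'a': S2 --a--> S1
  read 'c': S1 --c--> S0
  read 'b': S0 --b--> S2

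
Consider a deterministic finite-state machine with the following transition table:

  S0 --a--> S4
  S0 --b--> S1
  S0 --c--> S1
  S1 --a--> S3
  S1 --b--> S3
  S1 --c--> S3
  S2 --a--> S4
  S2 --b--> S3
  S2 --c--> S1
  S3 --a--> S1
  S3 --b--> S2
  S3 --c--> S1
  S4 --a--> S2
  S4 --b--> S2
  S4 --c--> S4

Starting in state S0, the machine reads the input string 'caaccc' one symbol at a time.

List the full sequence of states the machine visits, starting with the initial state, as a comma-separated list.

Answer: S0, S1, S3, S1, S3, S1, S3

Derivation:
Start: S0
  read 'c': S0 --c--> S1
  read 'a': S1 --a--> S3
  read 'a': S3 --a--> S1
  read 'c': S1 --c--> S3
  read 'c': S3 --c--> S1
  read 'c': S1 --c--> S3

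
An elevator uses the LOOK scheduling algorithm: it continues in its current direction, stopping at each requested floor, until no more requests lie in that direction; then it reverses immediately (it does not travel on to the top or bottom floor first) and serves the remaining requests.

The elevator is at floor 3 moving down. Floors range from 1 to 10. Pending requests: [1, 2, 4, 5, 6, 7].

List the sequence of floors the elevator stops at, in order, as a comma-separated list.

Current: 3, moving DOWN
Serve below first (descending): [2, 1]
Then reverse, serve above (ascending): [4, 5, 6, 7]

Answer: 2, 1, 4, 5, 6, 7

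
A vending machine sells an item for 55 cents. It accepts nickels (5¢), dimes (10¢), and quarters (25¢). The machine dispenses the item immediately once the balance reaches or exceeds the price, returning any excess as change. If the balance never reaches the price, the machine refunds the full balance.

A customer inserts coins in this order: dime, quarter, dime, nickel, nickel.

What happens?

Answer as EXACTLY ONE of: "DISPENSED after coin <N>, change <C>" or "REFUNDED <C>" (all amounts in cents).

Answer: DISPENSED after coin 5, change 0

Derivation:
Price: 55¢
Coin 1 (dime, 10¢): balance = 10¢
Coin 2 (quarter, 25¢): balance = 35¢
Coin 3 (dime, 10¢): balance = 45¢
Coin 4 (nickel, 5¢): balance = 50¢
Coin 5 (nickel, 5¢): balance = 55¢
  → balance >= price → DISPENSE, change = 55 - 55 = 0¢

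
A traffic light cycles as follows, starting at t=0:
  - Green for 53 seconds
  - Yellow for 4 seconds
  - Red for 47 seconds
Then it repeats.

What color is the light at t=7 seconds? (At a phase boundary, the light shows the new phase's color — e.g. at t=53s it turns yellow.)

Answer: green

Derivation:
Cycle length = 53 + 4 + 47 = 104s
t = 7, phase_t = 7 mod 104 = 7
7 < 53 (green end) → GREEN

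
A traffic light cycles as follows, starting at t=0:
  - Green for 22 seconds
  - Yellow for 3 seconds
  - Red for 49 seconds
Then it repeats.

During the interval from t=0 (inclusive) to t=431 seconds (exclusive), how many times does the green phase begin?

Cycle = 22+3+49 = 74s
green phase starts at t = k*74 + 0 for k=0,1,2,...
Need k*74+0 < 431 → k < 5.824
k ∈ {0, ..., 5} → 6 starts

Answer: 6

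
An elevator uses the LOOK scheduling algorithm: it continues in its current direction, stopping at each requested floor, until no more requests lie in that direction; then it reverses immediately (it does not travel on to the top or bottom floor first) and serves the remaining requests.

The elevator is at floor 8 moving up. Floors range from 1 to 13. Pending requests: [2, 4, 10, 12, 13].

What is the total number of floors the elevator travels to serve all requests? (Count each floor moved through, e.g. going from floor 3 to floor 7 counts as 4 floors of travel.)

Answer: 16

Derivation:
Start at floor 8 moving up, LOOK stop order: [10, 12, 13, 4, 2]
  8 → 10: |10-8| = 2, total = 2
  10 → 12: |12-10| = 2, total = 4
  12 → 13: |13-12| = 1, total = 5
  13 → 4: |4-13| = 9, total = 14
  4 → 2: |2-4| = 2, total = 16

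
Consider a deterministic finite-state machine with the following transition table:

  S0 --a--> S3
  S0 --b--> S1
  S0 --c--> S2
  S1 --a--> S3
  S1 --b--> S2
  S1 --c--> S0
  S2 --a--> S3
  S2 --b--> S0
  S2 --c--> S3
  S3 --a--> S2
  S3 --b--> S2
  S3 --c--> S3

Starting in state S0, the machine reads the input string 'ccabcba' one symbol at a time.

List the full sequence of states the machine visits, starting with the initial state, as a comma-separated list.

Answer: S0, S2, S3, S2, S0, S2, S0, S3

Derivation:
Start: S0
  read 'c': S0 --c--> S2
  read 'c': S2 --c--> S3
  read 'a': S3 --a--> S2
  read 'b': S2 --b--> S0
  read 'c': S0 --c--> S2
  read 'b': S2 --b--> S0
  read 'a': S0 --a--> S3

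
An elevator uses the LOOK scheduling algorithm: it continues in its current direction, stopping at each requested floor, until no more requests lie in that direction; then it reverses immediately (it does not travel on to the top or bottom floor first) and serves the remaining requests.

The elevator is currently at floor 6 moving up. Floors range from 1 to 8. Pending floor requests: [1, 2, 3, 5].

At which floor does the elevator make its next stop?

Current floor: 6, direction: up
Requests above: []
Requests below: [1, 2, 3, 5]
Moving up but no requests above → reverse; nearest below is max([1, 2, 3, 5]) = 5

Answer: 5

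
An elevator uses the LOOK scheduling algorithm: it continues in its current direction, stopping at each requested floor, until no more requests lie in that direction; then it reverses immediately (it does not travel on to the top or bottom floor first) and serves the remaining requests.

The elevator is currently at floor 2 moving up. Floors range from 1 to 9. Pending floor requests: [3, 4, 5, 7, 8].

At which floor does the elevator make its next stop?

Answer: 3

Derivation:
Current floor: 2, direction: up
Requests above: [3, 4, 5, 7, 8]
Requests below: []
Moving up and requests lie above → nearest above is min([3, 4, 5, 7, 8]) = 3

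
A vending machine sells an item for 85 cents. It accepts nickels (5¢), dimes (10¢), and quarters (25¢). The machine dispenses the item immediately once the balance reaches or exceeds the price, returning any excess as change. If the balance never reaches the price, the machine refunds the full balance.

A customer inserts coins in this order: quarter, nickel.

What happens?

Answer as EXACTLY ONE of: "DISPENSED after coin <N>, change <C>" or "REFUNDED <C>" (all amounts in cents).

Answer: REFUNDED 30

Derivation:
Price: 85¢
Coin 1 (quarter, 25¢): balance = 25¢
Coin 2 (nickel, 5¢): balance = 30¢
All coins inserted, balance 30¢ < price 85¢ → REFUND 30¢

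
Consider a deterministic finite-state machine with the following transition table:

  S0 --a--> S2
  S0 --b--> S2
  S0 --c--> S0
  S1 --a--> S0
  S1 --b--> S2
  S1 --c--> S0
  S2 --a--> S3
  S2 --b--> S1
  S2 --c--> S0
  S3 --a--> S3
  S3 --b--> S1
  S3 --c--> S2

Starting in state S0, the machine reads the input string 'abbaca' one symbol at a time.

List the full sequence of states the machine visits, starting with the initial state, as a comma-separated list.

Start: S0
  read 'a': S0 --a--> S2
  read 'b': S2 --b--> S1
  read 'b': S1 --b--> S2
  read 'a': S2 --a--> S3
  read 'c': S3 --c--> S2
  read 'a': S2 --a--> S3

Answer: S0, S2, S1, S2, S3, S2, S3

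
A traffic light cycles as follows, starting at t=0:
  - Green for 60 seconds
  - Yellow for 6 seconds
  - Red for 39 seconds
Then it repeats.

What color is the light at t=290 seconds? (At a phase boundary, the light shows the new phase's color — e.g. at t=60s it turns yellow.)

Cycle length = 60 + 6 + 39 = 105s
t = 290, phase_t = 290 mod 105 = 80
80 >= 66 → RED

Answer: red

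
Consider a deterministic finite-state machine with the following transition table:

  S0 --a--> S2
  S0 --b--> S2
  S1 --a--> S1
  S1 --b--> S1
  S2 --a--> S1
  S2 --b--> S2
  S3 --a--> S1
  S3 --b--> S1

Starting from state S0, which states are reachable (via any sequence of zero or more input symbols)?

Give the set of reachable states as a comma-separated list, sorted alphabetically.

Answer: S0, S1, S2

Derivation:
BFS from S0:
  visit S0: S0--a-->S2 (new), S0--b-->S2 (seen)
  visit S2: S2--a-->S1 (new), S2--b-->S2 (seen)
  visit S1: S1--a-->S1 (seen), S1--b-->S1 (seen)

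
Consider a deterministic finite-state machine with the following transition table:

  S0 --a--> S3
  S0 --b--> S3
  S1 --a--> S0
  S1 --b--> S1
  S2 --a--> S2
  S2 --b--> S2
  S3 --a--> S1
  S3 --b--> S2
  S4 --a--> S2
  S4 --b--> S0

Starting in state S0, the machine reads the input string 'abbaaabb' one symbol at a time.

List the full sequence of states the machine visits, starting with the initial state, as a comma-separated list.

Start: S0
  read 'a': S0 --a--> S3
  read 'b': S3 --b--> S2
  read 'b': S2 --b--> S2
  read 'a': S2 --a--> S2
  read 'a': S2 --a--> S2
  read 'a': S2 --a--> S2
  read 'b': S2 --b--> S2
  read 'b': S2 --b--> S2

Answer: S0, S3, S2, S2, S2, S2, S2, S2, S2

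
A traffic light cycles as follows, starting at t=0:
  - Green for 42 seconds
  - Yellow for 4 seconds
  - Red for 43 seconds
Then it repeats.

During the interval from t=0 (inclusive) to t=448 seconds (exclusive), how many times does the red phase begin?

Cycle = 42+4+43 = 89s
red phase starts at t = k*89 + 46 for k=0,1,2,...
Need k*89+46 < 448 → k < 4.517
k ∈ {0, ..., 4} → 5 starts

Answer: 5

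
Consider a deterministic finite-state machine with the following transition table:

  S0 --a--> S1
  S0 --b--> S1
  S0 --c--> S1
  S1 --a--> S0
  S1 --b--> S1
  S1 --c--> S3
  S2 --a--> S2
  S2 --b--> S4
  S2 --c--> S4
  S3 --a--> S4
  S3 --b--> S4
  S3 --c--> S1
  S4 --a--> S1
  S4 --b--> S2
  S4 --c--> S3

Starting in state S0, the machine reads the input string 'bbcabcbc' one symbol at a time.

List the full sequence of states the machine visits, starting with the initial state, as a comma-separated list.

Answer: S0, S1, S1, S3, S4, S2, S4, S2, S4

Derivation:
Start: S0
  read 'b': S0 --b--> S1
  read 'b': S1 --b--> S1
  read 'c': S1 --c--> S3
  read 'a': S3 --a--> S4
  read 'b': S4 --b--> S2
  read 'c': S2 --c--> S4
  read 'b': S4 --b--> S2
  read 'c': S2 --c--> S4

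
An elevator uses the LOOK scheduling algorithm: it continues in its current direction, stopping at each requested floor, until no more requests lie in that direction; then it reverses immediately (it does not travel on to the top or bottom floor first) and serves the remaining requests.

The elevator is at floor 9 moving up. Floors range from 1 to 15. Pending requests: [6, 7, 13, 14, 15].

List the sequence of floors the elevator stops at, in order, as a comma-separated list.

Answer: 13, 14, 15, 7, 6

Derivation:
Current: 9, moving UP
Serve above first (ascending): [13, 14, 15]
Then reverse, serve below (descending): [7, 6]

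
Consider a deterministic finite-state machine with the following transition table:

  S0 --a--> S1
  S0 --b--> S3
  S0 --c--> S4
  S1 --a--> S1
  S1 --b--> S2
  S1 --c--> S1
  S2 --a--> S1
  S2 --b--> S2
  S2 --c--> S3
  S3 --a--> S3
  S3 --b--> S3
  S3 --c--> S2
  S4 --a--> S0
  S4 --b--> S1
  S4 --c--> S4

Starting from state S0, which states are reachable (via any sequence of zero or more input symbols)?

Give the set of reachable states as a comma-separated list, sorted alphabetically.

Answer: S0, S1, S2, S3, S4

Derivation:
BFS from S0:
  visit S0: S0--a-->S1 (new), S0--b-->S3 (new), S0--c-->S4 (new)
  visit S1: S1--a-->S1 (seen), S1--b-->S2 (new), S1--c-->S1 (seen)
  visit S3: S3--a-->S3 (seen), S3--b-->S3 (seen), S3--c-->S2 (seen)
  visit S4: S4--a-->S0 (seen), S4--b-->S1 (seen), S4--c-->S4 (seen)
  visit S2: S2--a-->S1 (seen), S2--b-->S2 (seen), S2--c-->S3 (seen)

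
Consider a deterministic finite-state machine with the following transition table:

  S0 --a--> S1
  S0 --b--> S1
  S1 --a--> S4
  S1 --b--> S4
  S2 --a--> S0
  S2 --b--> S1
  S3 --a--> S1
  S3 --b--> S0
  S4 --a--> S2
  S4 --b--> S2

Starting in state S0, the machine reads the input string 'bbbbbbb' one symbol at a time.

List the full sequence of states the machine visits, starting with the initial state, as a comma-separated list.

Start: S0
  read 'b': S0 --b--> S1
  read 'b': S1 --b--> S4
  read 'b': S4 --b--> S2
  read 'b': S2 --b--> S1
  read 'b': S1 --b--> S4
  read 'b': S4 --b--> S2
  read 'b': S2 --b--> S1

Answer: S0, S1, S4, S2, S1, S4, S2, S1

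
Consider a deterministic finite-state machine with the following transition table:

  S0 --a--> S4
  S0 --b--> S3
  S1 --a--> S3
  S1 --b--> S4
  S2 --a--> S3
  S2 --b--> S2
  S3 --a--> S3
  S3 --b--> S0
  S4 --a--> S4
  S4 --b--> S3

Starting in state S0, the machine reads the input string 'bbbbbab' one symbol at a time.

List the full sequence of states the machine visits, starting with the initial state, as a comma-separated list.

Answer: S0, S3, S0, S3, S0, S3, S3, S0

Derivation:
Start: S0
  read 'b': S0 --b--> S3
  read 'b': S3 --b--> S0
  read 'b': S0 --b--> S3
  read 'b': S3 --b--> S0
  read 'b': S0 --b--> S3
  read 'a': S3 --a--> S3
  read 'b': S3 --b--> S0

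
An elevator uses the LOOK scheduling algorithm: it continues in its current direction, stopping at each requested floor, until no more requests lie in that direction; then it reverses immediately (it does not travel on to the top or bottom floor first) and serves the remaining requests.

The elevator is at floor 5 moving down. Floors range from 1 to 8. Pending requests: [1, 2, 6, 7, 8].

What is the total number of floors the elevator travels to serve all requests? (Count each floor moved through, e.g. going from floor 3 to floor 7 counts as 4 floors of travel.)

Answer: 11

Derivation:
Start at floor 5 moving down, LOOK stop order: [2, 1, 6, 7, 8]
  5 → 2: |2-5| = 3, total = 3
  2 → 1: |1-2| = 1, total = 4
  1 → 6: |6-1| = 5, total = 9
  6 → 7: |7-6| = 1, total = 10
  7 → 8: |8-7| = 1, total = 11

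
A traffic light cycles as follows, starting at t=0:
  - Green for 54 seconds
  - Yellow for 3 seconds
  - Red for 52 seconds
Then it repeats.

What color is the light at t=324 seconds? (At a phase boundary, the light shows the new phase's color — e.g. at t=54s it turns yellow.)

Answer: red

Derivation:
Cycle length = 54 + 3 + 52 = 109s
t = 324, phase_t = 324 mod 109 = 106
106 >= 57 → RED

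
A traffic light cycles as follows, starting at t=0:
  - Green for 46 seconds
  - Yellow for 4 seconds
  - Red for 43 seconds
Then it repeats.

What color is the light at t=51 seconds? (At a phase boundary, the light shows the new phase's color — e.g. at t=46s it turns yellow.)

Answer: red

Derivation:
Cycle length = 46 + 4 + 43 = 93s
t = 51, phase_t = 51 mod 93 = 51
51 >= 50 → RED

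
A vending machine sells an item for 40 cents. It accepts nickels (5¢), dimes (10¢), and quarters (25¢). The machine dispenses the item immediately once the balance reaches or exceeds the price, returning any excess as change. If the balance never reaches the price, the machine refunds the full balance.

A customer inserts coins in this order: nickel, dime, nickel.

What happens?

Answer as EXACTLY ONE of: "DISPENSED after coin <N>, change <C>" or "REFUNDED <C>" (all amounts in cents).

Answer: REFUNDED 20

Derivation:
Price: 40¢
Coin 1 (nickel, 5¢): balance = 5¢
Coin 2 (dime, 10¢): balance = 15¢
Coin 3 (nickel, 5¢): balance = 20¢
All coins inserted, balance 20¢ < price 40¢ → REFUND 20¢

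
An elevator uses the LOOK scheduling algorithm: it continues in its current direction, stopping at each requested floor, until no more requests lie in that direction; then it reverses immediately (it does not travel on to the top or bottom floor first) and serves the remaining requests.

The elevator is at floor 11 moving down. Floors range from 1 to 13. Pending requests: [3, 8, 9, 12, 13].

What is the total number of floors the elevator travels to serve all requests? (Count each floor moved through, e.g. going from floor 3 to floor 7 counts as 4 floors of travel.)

Answer: 18

Derivation:
Start at floor 11 moving down, LOOK stop order: [9, 8, 3, 12, 13]
  11 → 9: |9-11| = 2, total = 2
  9 → 8: |8-9| = 1, total = 3
  8 → 3: |3-8| = 5, total = 8
  3 → 12: |12-3| = 9, total = 17
  12 → 13: |13-12| = 1, total = 18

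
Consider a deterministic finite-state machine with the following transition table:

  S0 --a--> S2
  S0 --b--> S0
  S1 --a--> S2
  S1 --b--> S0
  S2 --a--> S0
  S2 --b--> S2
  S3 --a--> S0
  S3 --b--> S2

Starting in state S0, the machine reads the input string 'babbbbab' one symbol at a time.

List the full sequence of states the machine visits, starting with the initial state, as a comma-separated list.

Answer: S0, S0, S2, S2, S2, S2, S2, S0, S0

Derivation:
Start: S0
  read 'b': S0 --b--> S0
  read 'a': S0 --a--> S2
  read 'b': S2 --b--> S2
  read 'b': S2 --b--> S2
  read 'b': S2 --b--> S2
  read 'b': S2 --b--> S2
  read 'a': S2 --a--> S0
  read 'b': S0 --b--> S0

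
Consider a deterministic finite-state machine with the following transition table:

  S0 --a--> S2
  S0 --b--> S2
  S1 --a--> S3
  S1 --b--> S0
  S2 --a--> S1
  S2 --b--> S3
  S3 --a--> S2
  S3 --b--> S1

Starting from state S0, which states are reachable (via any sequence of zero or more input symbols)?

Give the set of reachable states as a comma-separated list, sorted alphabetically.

BFS from S0:
  visit S0: S0--a-->S2 (new), S0--b-->S2 (seen)
  visit S2: S2--a-->S1 (new), S2--b-->S3 (new)
  visit S1: S1--a-->S3 (seen), S1--b-->S0 (seen)
  visit S3: S3--a-->S2 (seen), S3--b-->S1 (seen)

Answer: S0, S1, S2, S3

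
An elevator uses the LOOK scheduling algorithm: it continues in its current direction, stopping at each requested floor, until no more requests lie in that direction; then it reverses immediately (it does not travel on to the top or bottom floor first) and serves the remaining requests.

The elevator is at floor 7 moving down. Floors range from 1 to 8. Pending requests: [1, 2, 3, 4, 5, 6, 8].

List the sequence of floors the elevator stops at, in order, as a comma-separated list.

Current: 7, moving DOWN
Serve below first (descending): [6, 5, 4, 3, 2, 1]
Then reverse, serve above (ascending): [8]

Answer: 6, 5, 4, 3, 2, 1, 8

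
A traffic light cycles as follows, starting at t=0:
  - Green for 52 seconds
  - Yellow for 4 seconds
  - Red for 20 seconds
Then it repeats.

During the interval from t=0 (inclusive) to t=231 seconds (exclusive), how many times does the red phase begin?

Answer: 3

Derivation:
Cycle = 52+4+20 = 76s
red phase starts at t = k*76 + 56 for k=0,1,2,...
Need k*76+56 < 231 → k < 2.303
k ∈ {0, ..., 2} → 3 starts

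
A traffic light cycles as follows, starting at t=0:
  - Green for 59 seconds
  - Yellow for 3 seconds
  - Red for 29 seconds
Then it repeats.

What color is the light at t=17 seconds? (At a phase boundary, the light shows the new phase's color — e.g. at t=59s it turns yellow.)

Cycle length = 59 + 3 + 29 = 91s
t = 17, phase_t = 17 mod 91 = 17
17 < 59 (green end) → GREEN

Answer: green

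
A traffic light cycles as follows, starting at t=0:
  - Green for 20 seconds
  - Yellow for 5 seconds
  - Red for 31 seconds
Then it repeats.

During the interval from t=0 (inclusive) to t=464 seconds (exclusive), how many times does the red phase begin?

Cycle = 20+5+31 = 56s
red phase starts at t = k*56 + 25 for k=0,1,2,...
Need k*56+25 < 464 → k < 7.839
k ∈ {0, ..., 7} → 8 starts

Answer: 8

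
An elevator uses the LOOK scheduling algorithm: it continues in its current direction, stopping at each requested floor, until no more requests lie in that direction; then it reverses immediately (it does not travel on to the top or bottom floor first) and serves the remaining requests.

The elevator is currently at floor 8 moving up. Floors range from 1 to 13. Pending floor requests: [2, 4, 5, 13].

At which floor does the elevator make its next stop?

Answer: 13

Derivation:
Current floor: 8, direction: up
Requests above: [13]
Requests below: [2, 4, 5]
Moving up and requests lie above → nearest above is min([13]) = 13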